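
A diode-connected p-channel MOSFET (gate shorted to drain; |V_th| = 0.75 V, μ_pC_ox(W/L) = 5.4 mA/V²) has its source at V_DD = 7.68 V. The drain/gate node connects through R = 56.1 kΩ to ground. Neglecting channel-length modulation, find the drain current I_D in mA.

I_D = 0.120 mA

With gate tied to drain, V_SG = V_SD ≥ V_SG − |V_th|, so the device is in saturation.
KCL at the drain: ½ k_p (V_SG − |V_th|)² = (V_DD − V_SG)/R.
Let x = V_SG − 0.75. Then 151 x² + x − 6.93 = 0, giving x = 0.211 V (positive root), so V_SG = 0.961 V.
I_D = (V_DD − V_SG)/R = (7.68 − 0.961) / 56.1 = 0.12 mA.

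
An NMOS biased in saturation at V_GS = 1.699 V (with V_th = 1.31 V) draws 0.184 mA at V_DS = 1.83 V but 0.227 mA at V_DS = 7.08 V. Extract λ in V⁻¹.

With V_GS fixed, I_D ∝ (1 + λ V_DS) in saturation, so I_D2/I_D1 = (1 + λ V_DS2)/(1 + λ V_DS1).
0.227/0.184 = 1.234 = (1 + 7.08 λ)/(1 + 1.83 λ).
Solving: λ (I_D1 V_DS2 − I_D2 V_DS1) = I_D2 − I_D1, so λ = (0.227 − 0.184) / (0.184 × 7.08 − 0.227 × 1.83) = 0.043 / 0.887 = 0.0485 V⁻¹.

λ = 0.0485 V⁻¹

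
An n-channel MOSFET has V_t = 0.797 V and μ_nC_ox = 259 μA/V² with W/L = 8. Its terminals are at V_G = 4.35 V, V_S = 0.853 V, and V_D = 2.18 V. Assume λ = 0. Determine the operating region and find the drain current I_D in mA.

V_GS = V_G − V_S = 4.35 − 0.853 = 3.5 V; V_DS = V_D − V_S = 2.18 − 0.853 = 1.33 V.
k_n = μ_nC_ox · (W/L) = 2.072 mA/V².
V_ov = V_GS − V_t = 3.5 − 0.797 = 2.7 V.
Since V_DS = 1.33 V < V_ov = 2.7 V, the device is in the triode region.
I_D = k_n [V_ov · V_DS − ½ V_DS²] = 2.072 × [2.7 × 1.33 − 0.5 × 1.33²] = 5.6 mA.

Triode; I_D = 5.60 mA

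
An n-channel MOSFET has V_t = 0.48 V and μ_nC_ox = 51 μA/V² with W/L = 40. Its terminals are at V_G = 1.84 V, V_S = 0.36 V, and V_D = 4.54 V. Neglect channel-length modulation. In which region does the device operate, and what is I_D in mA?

V_GS = V_G − V_S = 1.84 − 0.36 = 1.48 V; V_DS = V_D − V_S = 4.54 − 0.36 = 4.18 V.
k_n = μ_nC_ox · (W/L) = 2.04 mA/V².
V_ov = V_GS − V_t = 1.48 − 0.48 = 1 V.
Since V_DS = 4.18 V ≥ V_ov = 1 V, the device is in saturation.
I_D = ½ k_n V_ov² = 0.5 × 2.04 × 1² = 1.02 mA.

Saturation; I_D = 1.02 mA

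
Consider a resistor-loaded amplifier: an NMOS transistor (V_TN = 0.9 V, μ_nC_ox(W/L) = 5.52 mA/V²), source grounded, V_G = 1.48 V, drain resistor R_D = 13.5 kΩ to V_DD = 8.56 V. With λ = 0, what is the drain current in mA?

V_GS = V_G = 1.48 V, so V_ov = 1.48 − 0.9 = 0.58 V.
Assume saturation: I_D = ½ k_n V_ov² = 0.5 × 5.52 × 0.58² = 0.928 mA, giving V_DS = V_DD − I_D R_D = 8.56 − 0.928 × 13.5 = -3.97 V.
But -3.97 V < V_ov = 0.58 V, so the device is actually in triode.
In triode I_D = k_n[V_ov V_DS − ½ V_DS²] and I_D = (V_DD − V_DS)/R_D. Equating: 37.3 V_DS² − 44.22 V_DS + 8.56 = 0, giving V_DS = 0.244 V (the root below V_ov).
I_D = (8.56 − 0.244) / 13.5 = 0.616 mA.

I_D = 0.616 mA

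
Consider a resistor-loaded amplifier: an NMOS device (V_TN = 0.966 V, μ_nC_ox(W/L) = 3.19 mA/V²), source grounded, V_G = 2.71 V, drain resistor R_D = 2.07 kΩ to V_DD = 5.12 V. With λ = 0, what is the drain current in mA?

V_GS = V_G = 2.71 V, so V_ov = 2.71 − 0.966 = 1.74 V.
Assume saturation: I_D = ½ k_n V_ov² = 0.5 × 3.19 × 1.74² = 4.85 mA, giving V_DS = V_DD − I_D R_D = 5.12 − 4.85 × 2.07 = -4.92 V.
But -4.92 V < V_ov = 1.74 V, so the device is actually in triode.
In triode I_D = k_n[V_ov V_DS − ½ V_DS²] and I_D = (V_DD − V_DS)/R_D. Equating: 3.3 V_DS² − 12.52 V_DS + 5.12 = 0, giving V_DS = 0.466 V (the root below V_ov).
I_D = (5.12 − 0.466) / 2.07 = 2.25 mA.

I_D = 2.25 mA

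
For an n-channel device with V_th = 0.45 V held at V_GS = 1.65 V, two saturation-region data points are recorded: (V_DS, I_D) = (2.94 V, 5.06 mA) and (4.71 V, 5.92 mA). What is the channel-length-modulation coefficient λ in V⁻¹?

With V_GS fixed, I_D ∝ (1 + λ V_DS) in saturation, so I_D2/I_D1 = (1 + λ V_DS2)/(1 + λ V_DS1).
5.92/5.06 = 1.17 = (1 + 4.71 λ)/(1 + 2.94 λ).
Solving: λ (I_D1 V_DS2 − I_D2 V_DS1) = I_D2 − I_D1, so λ = (5.92 − 5.06) / (5.06 × 4.71 − 5.92 × 2.94) = 0.86 / 6.43 = 0.134 V⁻¹.

λ = 0.134 V⁻¹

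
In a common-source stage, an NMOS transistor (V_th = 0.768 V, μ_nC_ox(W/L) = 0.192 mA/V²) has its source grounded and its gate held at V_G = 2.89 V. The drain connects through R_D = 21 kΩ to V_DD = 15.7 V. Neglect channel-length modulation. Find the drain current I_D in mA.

V_GS = V_G = 2.89 V, so V_ov = 2.89 − 0.768 = 2.12 V.
Assume saturation: I_D = ½ k_n V_ov² = 0.5 × 0.192 × 2.12² = 0.432 mA, giving V_DS = V_DD − I_D R_D = 15.7 − 0.432 × 21 = 6.62 V.
V_DS = 6.62 V ≥ V_ov = 2.12 V, confirming saturation.

I_D = 0.432 mA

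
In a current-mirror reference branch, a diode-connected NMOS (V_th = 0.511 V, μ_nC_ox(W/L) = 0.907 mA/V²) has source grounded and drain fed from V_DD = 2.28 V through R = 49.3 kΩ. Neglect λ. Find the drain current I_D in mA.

With gate tied to drain, V_GS = V_DS ≥ V_GS − V_th, so the device is in saturation.
KCL at the drain: ½ k_n (V_GS − V_th)² = (V_DD − V_GS)/R.
Let x = V_GS − 0.511. Then 22.4 x² + x − 1.769 = 0, giving x = 0.26 V (positive root), so V_GS = 0.771 V.
I_D = (V_DD − V_GS)/R = (2.28 − 0.771) / 49.3 = 0.0306 mA.

I_D = 0.0306 mA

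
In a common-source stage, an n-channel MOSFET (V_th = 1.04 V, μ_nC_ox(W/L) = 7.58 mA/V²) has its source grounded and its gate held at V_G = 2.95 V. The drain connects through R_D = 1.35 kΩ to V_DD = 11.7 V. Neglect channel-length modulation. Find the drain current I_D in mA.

I_D = 8.16 mA

V_GS = V_G = 2.95 V, so V_ov = 2.95 − 1.04 = 1.91 V.
Assume saturation: I_D = ½ k_n V_ov² = 0.5 × 7.58 × 1.91² = 13.8 mA, giving V_DS = V_DD − I_D R_D = 11.7 − 13.8 × 1.35 = -6.97 V.
But -6.97 V < V_ov = 1.91 V, so the device is actually in triode.
In triode I_D = k_n[V_ov V_DS − ½ V_DS²] and I_D = (V_DD − V_DS)/R_D. Equating: 5.12 V_DS² − 20.55 V_DS + 11.7 = 0, giving V_DS = 0.687 V (the root below V_ov).
I_D = (11.7 − 0.687) / 1.35 = 8.16 mA.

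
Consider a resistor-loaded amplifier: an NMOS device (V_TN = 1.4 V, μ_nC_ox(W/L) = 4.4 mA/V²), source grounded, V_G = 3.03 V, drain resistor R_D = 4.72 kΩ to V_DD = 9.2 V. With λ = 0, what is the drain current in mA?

I_D = 1.89 mA

V_GS = V_G = 3.03 V, so V_ov = 3.03 − 1.4 = 1.63 V.
Assume saturation: I_D = ½ k_n V_ov² = 0.5 × 4.4 × 1.63² = 5.85 mA, giving V_DS = V_DD − I_D R_D = 9.2 − 5.85 × 4.72 = -18.4 V.
But -18.4 V < V_ov = 1.63 V, so the device is actually in triode.
In triode I_D = k_n[V_ov V_DS − ½ V_DS²] and I_D = (V_DD − V_DS)/R_D. Equating: 10.4 V_DS² − 34.85 V_DS + 9.2 = 0, giving V_DS = 0.289 V (the root below V_ov).
I_D = (9.2 − 0.289) / 4.72 = 1.89 mA.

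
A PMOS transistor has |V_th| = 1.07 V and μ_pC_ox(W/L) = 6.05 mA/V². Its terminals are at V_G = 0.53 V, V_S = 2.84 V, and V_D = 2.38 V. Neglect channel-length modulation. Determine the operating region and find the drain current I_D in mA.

Triode; I_D = 2.81 mA

V_SG = V_S − V_G = 2.84 − 0.53 = 2.31 V; V_SD = V_S − V_D = 2.84 − 2.38 = 0.46 V.
V_ov = V_SG − |V_th| = 2.31 − 1.07 = 1.24 V.
Since V_SD = 0.46 V < V_ov = 1.24 V, the device is in the triode region.
I_D = k_p [V_ov · V_SD − ½ V_SD²] = 6.05 × [1.24 × 0.46 − 0.5 × 0.46²] = 2.81 mA.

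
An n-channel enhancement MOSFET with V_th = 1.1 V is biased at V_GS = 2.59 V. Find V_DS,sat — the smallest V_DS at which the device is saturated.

The boundary between triode and saturation is V_DS = V_GS − V_th = V_ov.
V_ov = 2.59 − 1.1 = 1.49 V.

V_DS,sat = 1.49 V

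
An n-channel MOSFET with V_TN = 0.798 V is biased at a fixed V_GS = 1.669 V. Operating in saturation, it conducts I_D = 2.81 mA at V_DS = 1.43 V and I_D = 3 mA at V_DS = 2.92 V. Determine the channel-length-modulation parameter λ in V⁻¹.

λ = 0.0485 V⁻¹

With V_GS fixed, I_D ∝ (1 + λ V_DS) in saturation, so I_D2/I_D1 = (1 + λ V_DS2)/(1 + λ V_DS1).
3/2.81 = 1.068 = (1 + 2.92 λ)/(1 + 1.43 λ).
Solving: λ (I_D1 V_DS2 − I_D2 V_DS1) = I_D2 − I_D1, so λ = (3 − 2.81) / (2.81 × 2.92 − 3 × 1.43) = 0.19 / 3.92 = 0.0485 V⁻¹.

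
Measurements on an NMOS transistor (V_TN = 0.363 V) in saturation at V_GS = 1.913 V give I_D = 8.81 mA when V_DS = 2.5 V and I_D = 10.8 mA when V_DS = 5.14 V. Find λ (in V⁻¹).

With V_GS fixed, I_D ∝ (1 + λ V_DS) in saturation, so I_D2/I_D1 = (1 + λ V_DS2)/(1 + λ V_DS1).
10.8/8.81 = 1.226 = (1 + 5.14 λ)/(1 + 2.5 λ).
Solving: λ (I_D1 V_DS2 − I_D2 V_DS1) = I_D2 − I_D1, so λ = (10.8 − 8.81) / (8.81 × 5.14 − 10.8 × 2.5) = 1.99 / 18.3 = 0.109 V⁻¹.

λ = 0.109 V⁻¹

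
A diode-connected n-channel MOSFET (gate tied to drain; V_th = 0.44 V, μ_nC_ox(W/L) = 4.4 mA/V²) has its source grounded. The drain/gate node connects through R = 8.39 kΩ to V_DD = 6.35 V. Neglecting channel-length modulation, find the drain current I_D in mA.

I_D = 0.640 mA

With gate tied to drain, V_GS = V_DS ≥ V_GS − V_th, so the device is in saturation.
KCL at the drain: ½ k_n (V_GS − V_th)² = (V_DD − V_GS)/R.
Let x = V_GS − 0.44. Then 18.5 x² + x − 5.91 = 0, giving x = 0.539 V (positive root), so V_GS = 0.979 V.
I_D = (V_DD − V_GS)/R = (6.35 − 0.979) / 8.39 = 0.64 mA.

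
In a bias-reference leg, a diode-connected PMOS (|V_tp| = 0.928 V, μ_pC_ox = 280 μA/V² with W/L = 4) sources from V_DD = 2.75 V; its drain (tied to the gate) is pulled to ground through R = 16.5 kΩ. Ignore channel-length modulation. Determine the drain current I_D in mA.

With gate tied to drain, V_SG = V_SD ≥ V_SG − |V_tp|, so the device is in saturation.
k_p = μ_pC_ox · (W/L) = 1.12 mA/V².
KCL at the drain: ½ k_p (V_SG − |V_tp|)² = (V_DD − V_SG)/R.
Let x = V_SG − 0.928. Then 9.24 x² + x − 1.822 = 0, giving x = 0.393 V (positive root), so V_SG = 1.32 V.
I_D = (V_DD − V_SG)/R = (2.75 − 1.32) / 16.5 = 0.0866 mA.

I_D = 0.0866 mA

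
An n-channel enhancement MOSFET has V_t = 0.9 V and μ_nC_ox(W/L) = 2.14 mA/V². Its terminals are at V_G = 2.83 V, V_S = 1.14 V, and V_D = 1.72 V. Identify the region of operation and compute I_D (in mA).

Triode; I_D = 0.621 mA

V_GS = V_G − V_S = 2.83 − 1.14 = 1.69 V; V_DS = V_D − V_S = 1.72 − 1.14 = 0.58 V.
V_ov = V_GS − V_t = 1.69 − 0.9 = 0.79 V.
Since V_DS = 0.58 V < V_ov = 0.79 V, the device is in the triode region.
I_D = k_n [V_ov · V_DS − ½ V_DS²] = 2.14 × [0.79 × 0.58 − 0.5 × 0.58²] = 0.621 mA.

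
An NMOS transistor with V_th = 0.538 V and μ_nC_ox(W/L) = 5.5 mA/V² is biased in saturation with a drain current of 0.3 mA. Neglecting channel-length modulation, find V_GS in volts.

V_GS = 0.868 V

In saturation I_D = ½ k_n (V_GS − V_th)², so V_GS − V_th = √(2 I_D / k_n) = √(2 × 0.3 / 5.5) = 0.33 V.
V_GS = 0.538 + 0.33 = 0.868 V.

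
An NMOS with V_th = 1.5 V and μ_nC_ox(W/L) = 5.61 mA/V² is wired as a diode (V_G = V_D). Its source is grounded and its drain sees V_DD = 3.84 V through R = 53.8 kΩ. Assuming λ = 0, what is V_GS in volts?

With gate tied to drain, V_GS = V_DS ≥ V_GS − V_th, so the device is in saturation.
KCL at the drain: ½ k_n (V_GS − V_th)² = (V_DD − V_GS)/R.
Let x = V_GS − 1.5. Then 151 x² + x − 2.34 = 0, giving x = 0.121 V (positive root), so V_GS = 1.62 V.
I_D = (V_DD − V_GS)/R = (3.84 − 1.62) / 53.8 = 0.0412 mA.

V_GS = 1.62 V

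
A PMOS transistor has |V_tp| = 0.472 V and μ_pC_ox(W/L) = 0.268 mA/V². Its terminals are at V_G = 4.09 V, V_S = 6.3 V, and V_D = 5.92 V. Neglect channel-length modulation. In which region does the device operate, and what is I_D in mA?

V_SG = V_S − V_G = 6.3 − 4.09 = 2.21 V; V_SD = V_S − V_D = 6.3 − 5.92 = 0.38 V.
V_ov = V_SG − |V_tp| = 2.21 − 0.472 = 1.74 V.
Since V_SD = 0.38 V < V_ov = 1.74 V, the device is in the triode region.
I_D = k_p [V_ov · V_SD − ½ V_SD²] = 0.268 × [1.74 × 0.38 − 0.5 × 0.38²] = 0.158 mA.

Triode; I_D = 0.158 mA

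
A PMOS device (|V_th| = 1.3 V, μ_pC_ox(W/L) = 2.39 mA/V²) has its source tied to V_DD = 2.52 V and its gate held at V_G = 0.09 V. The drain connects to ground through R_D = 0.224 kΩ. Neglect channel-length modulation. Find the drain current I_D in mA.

I_D = 1.53 mA

V_SG = V_DD − V_G = 2.52 − 0.09 = 2.43 V, so V_ov = 2.43 − 1.3 = 1.13 V.
Assume saturation: I_D = ½ k_p V_ov² = 0.5 × 2.39 × 1.13² = 1.53 mA, giving V_SD = V_DD − I_D R_D = 2.52 − 1.53 × 0.224 = 2.18 V.
V_SD = 2.18 V ≥ V_ov = 1.13 V, confirming saturation.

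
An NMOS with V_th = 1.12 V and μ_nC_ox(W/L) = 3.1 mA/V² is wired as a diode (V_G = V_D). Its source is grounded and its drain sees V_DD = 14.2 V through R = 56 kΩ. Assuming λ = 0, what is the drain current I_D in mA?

I_D = 0.227 mA

With gate tied to drain, V_GS = V_DS ≥ V_GS − V_th, so the device is in saturation.
KCL at the drain: ½ k_n (V_GS − V_th)² = (V_DD − V_GS)/R.
Let x = V_GS − 1.12. Then 86.8 x² + x − 13.08 = 0, giving x = 0.382 V (positive root), so V_GS = 1.5 V.
I_D = (V_DD − V_GS)/R = (14.2 − 1.5) / 56 = 0.227 mA.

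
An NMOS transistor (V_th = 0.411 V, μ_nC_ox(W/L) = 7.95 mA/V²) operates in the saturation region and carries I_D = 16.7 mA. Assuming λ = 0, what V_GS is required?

V_GS = 2.46 V

In saturation I_D = ½ k_n (V_GS − V_th)², so V_GS − V_th = √(2 I_D / k_n) = √(2 × 16.7 / 7.95) = 2.05 V.
V_GS = 0.411 + 2.05 = 2.46 V.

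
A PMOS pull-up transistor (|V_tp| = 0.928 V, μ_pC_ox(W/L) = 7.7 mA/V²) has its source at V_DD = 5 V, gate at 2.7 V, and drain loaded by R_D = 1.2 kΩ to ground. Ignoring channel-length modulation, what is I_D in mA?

I_D = 3.81 mA

V_SG = V_DD − V_G = 5 − 2.7 = 2.3 V, so V_ov = 2.3 − 0.928 = 1.37 V.
Assume saturation: I_D = ½ k_p V_ov² = 0.5 × 7.7 × 1.37² = 7.25 mA, giving V_SD = V_DD − I_D R_D = 5 − 7.25 × 1.2 = -3.7 V.
But -3.7 V < V_ov = 1.37 V, so the device is actually in triode.
In triode I_D = k_p[V_ov V_SD − ½ V_SD²] and I_D = (V_DD − V_SD)/R_D. Equating: 4.62 V_SD² − 13.68 V_SD + 5 = 0, giving V_SD = 0.427 V (the root below V_ov).
I_D = (5 − 0.427) / 1.2 = 3.81 mA.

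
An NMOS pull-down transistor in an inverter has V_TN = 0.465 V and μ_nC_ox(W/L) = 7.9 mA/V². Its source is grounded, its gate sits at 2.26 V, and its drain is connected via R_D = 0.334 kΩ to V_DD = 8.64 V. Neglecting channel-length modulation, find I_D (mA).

V_GS = V_G = 2.26 V, so V_ov = 2.26 − 0.465 = 1.79 V.
Assume saturation: I_D = ½ k_n V_ov² = 0.5 × 7.9 × 1.79² = 12.7 mA, giving V_DS = V_DD − I_D R_D = 8.64 − 12.7 × 0.334 = 4.39 V.
V_DS = 4.39 V ≥ V_ov = 1.79 V, confirming saturation.

I_D = 12.7 mA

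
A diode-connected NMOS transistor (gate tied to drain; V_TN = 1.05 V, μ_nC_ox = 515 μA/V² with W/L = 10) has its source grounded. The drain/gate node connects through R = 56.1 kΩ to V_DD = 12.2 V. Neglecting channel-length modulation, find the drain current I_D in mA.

I_D = 0.194 mA

With gate tied to drain, V_GS = V_DS ≥ V_GS − V_TN, so the device is in saturation.
k_n = μ_nC_ox · (W/L) = 5.15 mA/V².
KCL at the drain: ½ k_n (V_GS − V_TN)² = (V_DD − V_GS)/R.
Let x = V_GS − 1.05. Then 144 x² + x − 11.15 = 0, giving x = 0.274 V (positive root), so V_GS = 1.32 V.
I_D = (V_DD − V_GS)/R = (12.2 − 1.32) / 56.1 = 0.194 mA.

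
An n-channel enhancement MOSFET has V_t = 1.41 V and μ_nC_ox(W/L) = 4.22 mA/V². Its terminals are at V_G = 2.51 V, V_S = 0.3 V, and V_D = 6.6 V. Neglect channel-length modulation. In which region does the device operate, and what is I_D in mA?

V_GS = V_G − V_S = 2.51 − 0.3 = 2.21 V; V_DS = V_D − V_S = 6.6 − 0.3 = 6.3 V.
V_ov = V_GS − V_t = 2.21 − 1.41 = 0.8 V.
Since V_DS = 6.3 V ≥ V_ov = 0.8 V, the device is in saturation.
I_D = ½ k_n V_ov² = 0.5 × 4.22 × 0.8² = 1.35 mA.

Saturation; I_D = 1.35 mA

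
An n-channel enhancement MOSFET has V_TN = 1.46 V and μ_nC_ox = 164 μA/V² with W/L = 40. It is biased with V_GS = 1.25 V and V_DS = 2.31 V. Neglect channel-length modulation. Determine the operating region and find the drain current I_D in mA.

V_GS = 1.25 V < V_TN = 1.46 V, so the transistor is in cutoff.

Cutoff; I_D = 0 mA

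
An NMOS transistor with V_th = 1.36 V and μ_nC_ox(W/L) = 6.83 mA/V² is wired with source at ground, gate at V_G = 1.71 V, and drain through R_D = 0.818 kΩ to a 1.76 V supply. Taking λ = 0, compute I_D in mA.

I_D = 0.418 mA

V_GS = V_G = 1.71 V, so V_ov = 1.71 − 1.36 = 0.35 V.
Assume saturation: I_D = ½ k_n V_ov² = 0.5 × 6.83 × 0.35² = 0.418 mA, giving V_DS = V_DD − I_D R_D = 1.76 − 0.418 × 0.818 = 1.42 V.
V_DS = 1.42 V ≥ V_ov = 0.35 V, confirming saturation.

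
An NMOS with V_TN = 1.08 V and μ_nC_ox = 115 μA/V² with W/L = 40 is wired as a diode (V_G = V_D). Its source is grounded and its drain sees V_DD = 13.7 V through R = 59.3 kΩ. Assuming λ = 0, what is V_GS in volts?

V_GS = 1.38 V

With gate tied to drain, V_GS = V_DS ≥ V_GS − V_TN, so the device is in saturation.
k_n = μ_nC_ox · (W/L) = 4.6 mA/V².
KCL at the drain: ½ k_n (V_GS − V_TN)² = (V_DD − V_GS)/R.
Let x = V_GS − 1.08. Then 136 x² + x − 12.62 = 0, giving x = 0.301 V (positive root), so V_GS = 1.38 V.
I_D = (V_DD − V_GS)/R = (13.7 − 1.38) / 59.3 = 0.208 mA.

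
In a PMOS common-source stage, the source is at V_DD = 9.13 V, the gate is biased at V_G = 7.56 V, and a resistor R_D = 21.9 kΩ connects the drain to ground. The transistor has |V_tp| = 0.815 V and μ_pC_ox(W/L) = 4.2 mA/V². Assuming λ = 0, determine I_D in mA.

V_SG = V_DD − V_G = 9.13 − 7.56 = 1.57 V, so V_ov = 1.57 − 0.815 = 0.755 V.
Assume saturation: I_D = ½ k_p V_ov² = 0.5 × 4.2 × 0.755² = 1.2 mA, giving V_SD = V_DD − I_D R_D = 9.13 − 1.2 × 21.9 = -17.1 V.
But -17.1 V < V_ov = 0.755 V, so the device is actually in triode.
In triode I_D = k_p[V_ov V_SD − ½ V_SD²] and I_D = (V_DD − V_SD)/R_D. Equating: 46 V_SD² − 70.44 V_SD + 9.13 = 0, giving V_SD = 0.143 V (the root below V_ov).
I_D = (9.13 − 0.143) / 21.9 = 0.41 mA.

I_D = 0.410 mA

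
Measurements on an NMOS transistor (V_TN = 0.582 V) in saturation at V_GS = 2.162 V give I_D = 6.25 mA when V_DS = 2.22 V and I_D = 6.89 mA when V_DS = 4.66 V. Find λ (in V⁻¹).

With V_GS fixed, I_D ∝ (1 + λ V_DS) in saturation, so I_D2/I_D1 = (1 + λ V_DS2)/(1 + λ V_DS1).
6.89/6.25 = 1.102 = (1 + 4.66 λ)/(1 + 2.22 λ).
Solving: λ (I_D1 V_DS2 − I_D2 V_DS1) = I_D2 − I_D1, so λ = (6.89 − 6.25) / (6.25 × 4.66 − 6.89 × 2.22) = 0.64 / 13.8 = 0.0463 V⁻¹.

λ = 0.0463 V⁻¹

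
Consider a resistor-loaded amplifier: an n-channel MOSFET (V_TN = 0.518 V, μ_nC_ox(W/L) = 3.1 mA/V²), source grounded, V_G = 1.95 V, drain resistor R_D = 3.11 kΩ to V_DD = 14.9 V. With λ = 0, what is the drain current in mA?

V_GS = V_G = 1.95 V, so V_ov = 1.95 − 0.518 = 1.43 V.
Assume saturation: I_D = ½ k_n V_ov² = 0.5 × 3.1 × 1.43² = 3.18 mA, giving V_DS = V_DD − I_D R_D = 14.9 − 3.18 × 3.11 = 5.01 V.
V_DS = 5.01 V ≥ V_ov = 1.43 V, confirming saturation.

I_D = 3.18 mA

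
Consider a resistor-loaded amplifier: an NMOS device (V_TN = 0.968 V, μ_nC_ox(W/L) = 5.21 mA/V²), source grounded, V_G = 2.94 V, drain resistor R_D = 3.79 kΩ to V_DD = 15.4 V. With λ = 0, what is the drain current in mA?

I_D = 3.95 mA

V_GS = V_G = 2.94 V, so V_ov = 2.94 − 0.968 = 1.97 V.
Assume saturation: I_D = ½ k_n V_ov² = 0.5 × 5.21 × 1.97² = 10.1 mA, giving V_DS = V_DD − I_D R_D = 15.4 − 10.1 × 3.79 = -23 V.
But -23 V < V_ov = 1.97 V, so the device is actually in triode.
In triode I_D = k_n[V_ov V_DS − ½ V_DS²] and I_D = (V_DD − V_DS)/R_D. Equating: 9.87 V_DS² − 39.94 V_DS + 15.4 = 0, giving V_DS = 0.432 V (the root below V_ov).
I_D = (15.4 − 0.432) / 3.79 = 3.95 mA.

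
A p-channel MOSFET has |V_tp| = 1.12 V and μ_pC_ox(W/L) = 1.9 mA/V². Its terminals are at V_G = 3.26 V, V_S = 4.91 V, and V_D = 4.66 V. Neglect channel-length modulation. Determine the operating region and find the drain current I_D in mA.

V_SG = V_S − V_G = 4.91 − 3.26 = 1.65 V; V_SD = V_S − V_D = 4.91 − 4.66 = 0.25 V.
V_ov = V_SG − |V_tp| = 1.65 − 1.12 = 0.53 V.
Since V_SD = 0.25 V < V_ov = 0.53 V, the device is in the triode region.
I_D = k_p [V_ov · V_SD − ½ V_SD²] = 1.9 × [0.53 × 0.25 − 0.5 × 0.25²] = 0.192 mA.

Triode; I_D = 0.192 mA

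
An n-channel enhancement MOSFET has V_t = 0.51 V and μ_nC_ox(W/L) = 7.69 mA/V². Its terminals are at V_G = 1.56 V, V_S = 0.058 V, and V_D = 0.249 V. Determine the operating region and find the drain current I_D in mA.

Triode; I_D = 1.32 mA

V_GS = V_G − V_S = 1.56 − 0.058 = 1.5 V; V_DS = V_D − V_S = 0.249 − 0.058 = 0.191 V.
V_ov = V_GS − V_t = 1.5 − 0.51 = 0.992 V.
Since V_DS = 0.191 V < V_ov = 0.992 V, the device is in the triode region.
I_D = k_n [V_ov · V_DS − ½ V_DS²] = 7.69 × [0.992 × 0.191 − 0.5 × 0.191²] = 1.32 mA.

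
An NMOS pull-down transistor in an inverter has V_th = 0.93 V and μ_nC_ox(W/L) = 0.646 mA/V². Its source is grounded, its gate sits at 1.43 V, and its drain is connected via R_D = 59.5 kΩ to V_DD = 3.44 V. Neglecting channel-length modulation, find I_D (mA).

V_GS = V_G = 1.43 V, so V_ov = 1.43 − 0.93 = 0.5 V.
Assume saturation: I_D = ½ k_n V_ov² = 0.5 × 0.646 × 0.5² = 0.0807 mA, giving V_DS = V_DD − I_D R_D = 3.44 − 0.0807 × 59.5 = -1.36 V.
But -1.36 V < V_ov = 0.5 V, so the device is actually in triode.
In triode I_D = k_n[V_ov V_DS − ½ V_DS²] and I_D = (V_DD − V_DS)/R_D. Equating: 19.2 V_DS² − 20.22 V_DS + 3.44 = 0, giving V_DS = 0.213 V (the root below V_ov).
I_D = (3.44 − 0.213) / 59.5 = 0.0542 mA.

I_D = 0.0542 mA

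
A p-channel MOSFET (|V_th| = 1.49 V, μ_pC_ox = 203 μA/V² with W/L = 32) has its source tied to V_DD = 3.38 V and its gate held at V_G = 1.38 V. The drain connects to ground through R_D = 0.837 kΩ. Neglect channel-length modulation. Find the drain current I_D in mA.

V_SG = V_DD − V_G = 3.38 − 1.38 = 2 V, so V_ov = 2 − 1.49 = 0.51 V.
k_p = μ_pC_ox · (W/L) = 6.496 mA/V².
Assume saturation: I_D = ½ k_p V_ov² = 0.5 × 6.496 × 0.51² = 0.845 mA, giving V_SD = V_DD − I_D R_D = 3.38 − 0.845 × 0.837 = 2.67 V.
V_SD = 2.67 V ≥ V_ov = 0.51 V, confirming saturation.

I_D = 0.845 mA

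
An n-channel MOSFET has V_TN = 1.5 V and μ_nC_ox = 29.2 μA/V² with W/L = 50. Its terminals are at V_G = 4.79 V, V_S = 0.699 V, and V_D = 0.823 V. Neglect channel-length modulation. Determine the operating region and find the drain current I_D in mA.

Triode; I_D = 0.458 mA

V_GS = V_G − V_S = 4.79 − 0.699 = 4.09 V; V_DS = V_D − V_S = 0.823 − 0.699 = 0.124 V.
k_n = μ_nC_ox · (W/L) = 1.46 mA/V².
V_ov = V_GS − V_TN = 4.09 − 1.5 = 2.59 V.
Since V_DS = 0.124 V < V_ov = 2.59 V, the device is in the triode region.
I_D = k_n [V_ov · V_DS − ½ V_DS²] = 1.46 × [2.59 × 0.124 − 0.5 × 0.124²] = 0.458 mA.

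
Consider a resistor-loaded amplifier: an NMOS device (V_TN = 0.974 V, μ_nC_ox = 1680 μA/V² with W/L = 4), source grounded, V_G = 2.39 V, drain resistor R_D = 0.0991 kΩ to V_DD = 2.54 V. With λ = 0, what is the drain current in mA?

I_D = 6.74 mA

V_GS = V_G = 2.39 V, so V_ov = 2.39 − 0.974 = 1.42 V.
k_n = μ_nC_ox · (W/L) = 6.72 mA/V².
Assume saturation: I_D = ½ k_n V_ov² = 0.5 × 6.72 × 1.42² = 6.74 mA, giving V_DS = V_DD − I_D R_D = 2.54 − 6.74 × 0.0991 = 1.87 V.
V_DS = 1.87 V ≥ V_ov = 1.42 V, confirming saturation.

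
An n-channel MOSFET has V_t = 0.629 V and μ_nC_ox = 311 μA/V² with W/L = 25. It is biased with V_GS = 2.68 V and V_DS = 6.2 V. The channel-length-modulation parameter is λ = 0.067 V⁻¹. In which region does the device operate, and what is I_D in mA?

Saturation; I_D = 23.1 mA

k_n = μ_nC_ox · (W/L) = 7.775 mA/V².
V_ov = V_GS − V_t = 2.68 − 0.629 = 2.05 V.
Since V_DS = 6.2 V ≥ V_ov = 2.05 V, the device is in saturation.
I_D = ½ k_n V_ov² (1 + λ V_DS) = 0.5 × 7.775 × 2.05² × (1 + 0.067 × 6.2) = 23.1 mA.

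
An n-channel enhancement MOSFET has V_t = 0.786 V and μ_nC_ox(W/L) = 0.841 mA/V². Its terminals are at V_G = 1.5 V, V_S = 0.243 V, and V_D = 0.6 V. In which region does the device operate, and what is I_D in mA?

Triode; I_D = 0.0878 mA

V_GS = V_G − V_S = 1.5 − 0.243 = 1.26 V; V_DS = V_D − V_S = 0.6 − 0.243 = 0.357 V.
V_ov = V_GS − V_t = 1.26 − 0.786 = 0.471 V.
Since V_DS = 0.357 V < V_ov = 0.471 V, the device is in the triode region.
I_D = k_n [V_ov · V_DS − ½ V_DS²] = 0.841 × [0.471 × 0.357 − 0.5 × 0.357²] = 0.0878 mA.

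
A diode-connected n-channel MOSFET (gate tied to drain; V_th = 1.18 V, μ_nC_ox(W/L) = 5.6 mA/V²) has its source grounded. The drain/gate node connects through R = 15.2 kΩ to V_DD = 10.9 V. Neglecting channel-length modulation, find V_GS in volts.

V_GS = 1.65 V

With gate tied to drain, V_GS = V_DS ≥ V_GS − V_th, so the device is in saturation.
KCL at the drain: ½ k_n (V_GS − V_th)² = (V_DD − V_GS)/R.
Let x = V_GS − 1.18. Then 42.6 x² + x − 9.72 = 0, giving x = 0.466 V (positive root), so V_GS = 1.65 V.
I_D = (V_DD − V_GS)/R = (10.9 − 1.65) / 15.2 = 0.609 mA.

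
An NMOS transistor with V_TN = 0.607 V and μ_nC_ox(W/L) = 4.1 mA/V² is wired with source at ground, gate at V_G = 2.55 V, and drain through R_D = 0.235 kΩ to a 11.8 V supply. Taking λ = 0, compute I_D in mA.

V_GS = V_G = 2.55 V, so V_ov = 2.55 − 0.607 = 1.94 V.
Assume saturation: I_D = ½ k_n V_ov² = 0.5 × 4.1 × 1.94² = 7.74 mA, giving V_DS = V_DD − I_D R_D = 11.8 − 7.74 × 0.235 = 9.98 V.
V_DS = 9.98 V ≥ V_ov = 1.94 V, confirming saturation.

I_D = 7.74 mA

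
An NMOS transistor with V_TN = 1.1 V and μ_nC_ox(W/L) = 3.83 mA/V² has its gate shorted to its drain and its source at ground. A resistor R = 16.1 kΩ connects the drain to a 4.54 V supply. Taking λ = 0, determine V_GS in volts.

V_GS = 1.42 V

With gate tied to drain, V_GS = V_DS ≥ V_GS − V_TN, so the device is in saturation.
KCL at the drain: ½ k_n (V_GS − V_TN)² = (V_DD − V_GS)/R.
Let x = V_GS − 1.1. Then 30.8 x² + x − 3.44 = 0, giving x = 0.318 V (positive root), so V_GS = 1.42 V.
I_D = (V_DD − V_GS)/R = (4.54 − 1.42) / 16.1 = 0.194 mA.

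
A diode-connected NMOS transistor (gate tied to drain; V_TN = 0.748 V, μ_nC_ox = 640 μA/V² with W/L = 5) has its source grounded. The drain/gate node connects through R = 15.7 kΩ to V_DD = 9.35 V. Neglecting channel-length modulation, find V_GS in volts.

With gate tied to drain, V_GS = V_DS ≥ V_GS − V_TN, so the device is in saturation.
k_n = μ_nC_ox · (W/L) = 3.2 mA/V².
KCL at the drain: ½ k_n (V_GS − V_TN)² = (V_DD − V_GS)/R.
Let x = V_GS − 0.748. Then 25.1 x² + x − 8.602 = 0, giving x = 0.566 V (positive root), so V_GS = 1.31 V.
I_D = (V_DD − V_GS)/R = (9.35 − 1.31) / 15.7 = 0.512 mA.

V_GS = 1.31 V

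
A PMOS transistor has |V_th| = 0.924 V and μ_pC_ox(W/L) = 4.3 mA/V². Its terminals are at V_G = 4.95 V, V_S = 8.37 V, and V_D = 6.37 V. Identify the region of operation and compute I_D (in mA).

Triode; I_D = 12.9 mA

V_SG = V_S − V_G = 8.37 − 4.95 = 3.42 V; V_SD = V_S − V_D = 8.37 − 6.37 = 2 V.
V_ov = V_SG − |V_th| = 3.42 − 0.924 = 2.5 V.
Since V_SD = 2 V < V_ov = 2.5 V, the device is in the triode region.
I_D = k_p [V_ov · V_SD − ½ V_SD²] = 4.3 × [2.5 × 2 − 0.5 × 2²] = 12.9 mA.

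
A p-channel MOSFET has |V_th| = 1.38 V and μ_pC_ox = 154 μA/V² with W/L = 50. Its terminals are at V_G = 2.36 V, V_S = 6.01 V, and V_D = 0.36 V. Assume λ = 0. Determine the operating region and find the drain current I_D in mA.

Saturation; I_D = 19.8 mA

V_SG = V_S − V_G = 6.01 − 2.36 = 3.65 V; V_SD = V_S − V_D = 6.01 − 0.36 = 5.65 V.
k_p = μ_pC_ox · (W/L) = 7.7 mA/V².
V_ov = V_SG − |V_th| = 3.65 − 1.38 = 2.27 V.
Since V_SD = 5.65 V ≥ V_ov = 2.27 V, the device is in saturation.
I_D = ½ k_p V_ov² = 0.5 × 7.7 × 2.27² = 19.8 mA.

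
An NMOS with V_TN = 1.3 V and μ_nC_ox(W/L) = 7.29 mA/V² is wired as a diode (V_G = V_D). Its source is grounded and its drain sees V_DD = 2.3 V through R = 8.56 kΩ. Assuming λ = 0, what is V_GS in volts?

With gate tied to drain, V_GS = V_DS ≥ V_GS − V_TN, so the device is in saturation.
KCL at the drain: ½ k_n (V_GS − V_TN)² = (V_DD − V_GS)/R.
Let x = V_GS − 1.3. Then 31.2 x² + x − 1 = 0, giving x = 0.164 V (positive root), so V_GS = 1.46 V.
I_D = (V_DD − V_GS)/R = (2.3 − 1.46) / 8.56 = 0.0977 mA.

V_GS = 1.46 V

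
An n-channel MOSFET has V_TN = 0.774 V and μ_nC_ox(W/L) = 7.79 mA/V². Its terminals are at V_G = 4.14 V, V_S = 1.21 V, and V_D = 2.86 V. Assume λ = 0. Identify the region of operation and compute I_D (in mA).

V_GS = V_G − V_S = 4.14 − 1.21 = 2.93 V; V_DS = V_D − V_S = 2.86 − 1.21 = 1.65 V.
V_ov = V_GS − V_TN = 2.93 − 0.774 = 2.16 V.
Since V_DS = 1.65 V < V_ov = 2.16 V, the device is in the triode region.
I_D = k_n [V_ov · V_DS − ½ V_DS²] = 7.79 × [2.16 × 1.65 − 0.5 × 1.65²] = 17.1 mA.

Triode; I_D = 17.1 mA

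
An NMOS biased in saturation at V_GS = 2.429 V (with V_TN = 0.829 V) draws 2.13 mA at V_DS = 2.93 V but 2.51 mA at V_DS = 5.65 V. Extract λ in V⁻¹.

λ = 0.0812 V⁻¹

With V_GS fixed, I_D ∝ (1 + λ V_DS) in saturation, so I_D2/I_D1 = (1 + λ V_DS2)/(1 + λ V_DS1).
2.51/2.13 = 1.178 = (1 + 5.65 λ)/(1 + 2.93 λ).
Solving: λ (I_D1 V_DS2 − I_D2 V_DS1) = I_D2 − I_D1, so λ = (2.51 − 2.13) / (2.13 × 5.65 − 2.51 × 2.93) = 0.38 / 4.68 = 0.0812 V⁻¹.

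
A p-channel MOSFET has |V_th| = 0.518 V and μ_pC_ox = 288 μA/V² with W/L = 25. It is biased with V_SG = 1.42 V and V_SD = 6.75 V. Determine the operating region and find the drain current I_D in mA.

Saturation; I_D = 2.93 mA

k_p = μ_pC_ox · (W/L) = 7.2 mA/V².
V_ov = V_SG − |V_th| = 1.42 − 0.518 = 0.902 V.
Since V_SD = 6.75 V ≥ V_ov = 0.902 V, the device is in saturation.
I_D = ½ k_p V_ov² = 0.5 × 7.2 × 0.902² = 2.93 mA.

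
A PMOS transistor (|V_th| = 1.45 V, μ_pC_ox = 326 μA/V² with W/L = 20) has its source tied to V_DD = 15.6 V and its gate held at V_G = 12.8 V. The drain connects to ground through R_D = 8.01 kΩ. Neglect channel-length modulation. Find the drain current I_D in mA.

V_SG = V_DD − V_G = 15.6 − 12.8 = 2.8 V, so V_ov = 2.8 − 1.45 = 1.35 V.
k_p = μ_pC_ox · (W/L) = 6.52 mA/V².
Assume saturation: I_D = ½ k_p V_ov² = 0.5 × 6.52 × 1.35² = 5.94 mA, giving V_SD = V_DD − I_D R_D = 15.6 − 5.94 × 8.01 = -32 V.
But -32 V < V_ov = 1.35 V, so the device is actually in triode.
In triode I_D = k_p[V_ov V_SD − ½ V_SD²] and I_D = (V_DD − V_SD)/R_D. Equating: 26.1 V_SD² − 71.5 V_SD + 15.6 = 0, giving V_SD = 0.239 V (the root below V_ov).
I_D = (15.6 − 0.239) / 8.01 = 1.92 mA.

I_D = 1.92 mA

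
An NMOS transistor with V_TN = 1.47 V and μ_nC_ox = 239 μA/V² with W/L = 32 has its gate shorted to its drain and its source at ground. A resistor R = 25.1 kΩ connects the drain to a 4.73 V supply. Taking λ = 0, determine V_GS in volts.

V_GS = 1.65 V

With gate tied to drain, V_GS = V_DS ≥ V_GS − V_TN, so the device is in saturation.
k_n = μ_nC_ox · (W/L) = 7.648 mA/V².
KCL at the drain: ½ k_n (V_GS − V_TN)² = (V_DD − V_GS)/R.
Let x = V_GS − 1.47. Then 96 x² + x − 3.26 = 0, giving x = 0.179 V (positive root), so V_GS = 1.65 V.
I_D = (V_DD − V_GS)/R = (4.73 − 1.65) / 25.1 = 0.123 mA.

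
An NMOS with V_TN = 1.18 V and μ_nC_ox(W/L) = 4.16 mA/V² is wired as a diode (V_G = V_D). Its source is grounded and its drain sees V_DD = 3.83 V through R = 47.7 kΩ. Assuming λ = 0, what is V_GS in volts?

V_GS = 1.34 V

With gate tied to drain, V_GS = V_DS ≥ V_GS − V_TN, so the device is in saturation.
KCL at the drain: ½ k_n (V_GS − V_TN)² = (V_DD − V_GS)/R.
Let x = V_GS − 1.18. Then 99.2 x² + x − 2.65 = 0, giving x = 0.158 V (positive root), so V_GS = 1.34 V.
I_D = (V_DD − V_GS)/R = (3.83 − 1.34) / 47.7 = 0.0522 mA.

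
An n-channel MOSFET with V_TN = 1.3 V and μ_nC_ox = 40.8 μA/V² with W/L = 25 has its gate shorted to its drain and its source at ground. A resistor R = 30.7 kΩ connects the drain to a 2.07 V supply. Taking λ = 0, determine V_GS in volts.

V_GS = 1.49 V

With gate tied to drain, V_GS = V_DS ≥ V_GS − V_TN, so the device is in saturation.
k_n = μ_nC_ox · (W/L) = 1.02 mA/V².
KCL at the drain: ½ k_n (V_GS − V_TN)² = (V_DD − V_GS)/R.
Let x = V_GS − 1.3. Then 15.7 x² + x − 0.77 = 0, giving x = 0.192 V (positive root), so V_GS = 1.49 V.
I_D = (V_DD − V_GS)/R = (2.07 − 1.49) / 30.7 = 0.0188 mA.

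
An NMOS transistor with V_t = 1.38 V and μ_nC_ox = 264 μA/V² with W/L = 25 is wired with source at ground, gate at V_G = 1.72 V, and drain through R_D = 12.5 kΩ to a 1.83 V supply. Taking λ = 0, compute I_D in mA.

I_D = 0.141 mA

V_GS = V_G = 1.72 V, so V_ov = 1.72 − 1.38 = 0.34 V.
k_n = μ_nC_ox · (W/L) = 6.6 mA/V².
Assume saturation: I_D = ½ k_n V_ov² = 0.5 × 6.6 × 0.34² = 0.381 mA, giving V_DS = V_DD − I_D R_D = 1.83 − 0.381 × 12.5 = -2.94 V.
But -2.94 V < V_ov = 0.34 V, so the device is actually in triode.
In triode I_D = k_n[V_ov V_DS − ½ V_DS²] and I_D = (V_DD − V_DS)/R_D. Equating: 41.2 V_DS² − 29.05 V_DS + 1.83 = 0, giving V_DS = 0.0699 V (the root below V_ov).
I_D = (1.83 − 0.0699) / 12.5 = 0.141 mA.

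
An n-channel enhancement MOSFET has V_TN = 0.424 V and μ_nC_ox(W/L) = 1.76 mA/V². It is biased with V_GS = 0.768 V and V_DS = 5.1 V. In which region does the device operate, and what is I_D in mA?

Saturation; I_D = 0.104 mA

V_ov = V_GS − V_TN = 0.768 − 0.424 = 0.344 V.
Since V_DS = 5.1 V ≥ V_ov = 0.344 V, the device is in saturation.
I_D = ½ k_n V_ov² = 0.5 × 1.76 × 0.344² = 0.104 mA.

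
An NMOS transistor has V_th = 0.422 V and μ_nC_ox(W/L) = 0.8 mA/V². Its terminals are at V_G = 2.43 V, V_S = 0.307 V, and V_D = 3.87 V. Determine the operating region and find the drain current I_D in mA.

Saturation; I_D = 1.16 mA

V_GS = V_G − V_S = 2.43 − 0.307 = 2.12 V; V_DS = V_D − V_S = 3.87 − 0.307 = 3.56 V.
V_ov = V_GS − V_th = 2.12 − 0.422 = 1.7 V.
Since V_DS = 3.56 V ≥ V_ov = 1.7 V, the device is in saturation.
I_D = ½ k_n V_ov² = 0.5 × 0.8 × 1.7² = 1.16 mA.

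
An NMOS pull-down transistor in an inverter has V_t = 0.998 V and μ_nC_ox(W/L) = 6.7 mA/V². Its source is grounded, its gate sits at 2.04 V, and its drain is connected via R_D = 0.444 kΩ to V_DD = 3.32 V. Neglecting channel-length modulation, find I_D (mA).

V_GS = V_G = 2.04 V, so V_ov = 2.04 − 0.998 = 1.04 V.
Assume saturation: I_D = ½ k_n V_ov² = 0.5 × 6.7 × 1.04² = 3.64 mA, giving V_DS = V_DD − I_D R_D = 3.32 − 3.64 × 0.444 = 1.71 V.
V_DS = 1.71 V ≥ V_ov = 1.04 V, confirming saturation.

I_D = 3.64 mA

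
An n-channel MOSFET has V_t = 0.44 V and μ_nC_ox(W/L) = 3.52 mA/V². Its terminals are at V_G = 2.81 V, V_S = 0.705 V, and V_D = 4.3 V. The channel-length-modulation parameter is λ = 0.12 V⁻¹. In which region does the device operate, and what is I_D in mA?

Saturation; I_D = 6.98 mA

V_GS = V_G − V_S = 2.81 − 0.705 = 2.1 V; V_DS = V_D − V_S = 4.3 − 0.705 = 3.59 V.
V_ov = V_GS − V_t = 2.1 − 0.44 = 1.67 V.
Since V_DS = 3.59 V ≥ V_ov = 1.67 V, the device is in saturation.
I_D = ½ k_n V_ov² (1 + λ V_DS) = 0.5 × 3.52 × 1.67² × (1 + 0.12 × 3.59) = 6.98 mA.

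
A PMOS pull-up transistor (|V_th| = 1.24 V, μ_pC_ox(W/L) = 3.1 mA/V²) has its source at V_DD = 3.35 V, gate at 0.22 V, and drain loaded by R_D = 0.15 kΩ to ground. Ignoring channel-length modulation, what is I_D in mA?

V_SG = V_DD − V_G = 3.35 − 0.22 = 3.13 V, so V_ov = 3.13 − 1.24 = 1.89 V.
Assume saturation: I_D = ½ k_p V_ov² = 0.5 × 3.1 × 1.89² = 5.54 mA, giving V_SD = V_DD − I_D R_D = 3.35 − 5.54 × 0.15 = 2.52 V.
V_SD = 2.52 V ≥ V_ov = 1.89 V, confirming saturation.

I_D = 5.54 mA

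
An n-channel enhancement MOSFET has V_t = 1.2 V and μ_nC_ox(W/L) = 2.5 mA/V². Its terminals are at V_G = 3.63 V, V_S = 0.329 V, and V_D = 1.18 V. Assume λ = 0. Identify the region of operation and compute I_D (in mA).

V_GS = V_G − V_S = 3.63 − 0.329 = 3.3 V; V_DS = V_D − V_S = 1.18 − 0.329 = 0.851 V.
V_ov = V_GS − V_t = 3.3 − 1.2 = 2.1 V.
Since V_DS = 0.851 V < V_ov = 2.1 V, the device is in the triode region.
I_D = k_n [V_ov · V_DS − ½ V_DS²] = 2.5 × [2.1 × 0.851 − 0.5 × 0.851²] = 3.56 mA.

Triode; I_D = 3.56 mA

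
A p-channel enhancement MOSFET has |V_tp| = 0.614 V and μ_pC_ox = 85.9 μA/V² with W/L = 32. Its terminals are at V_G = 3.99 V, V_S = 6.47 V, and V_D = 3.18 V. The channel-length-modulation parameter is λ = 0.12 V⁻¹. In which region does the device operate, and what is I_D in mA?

Saturation; I_D = 6.67 mA

V_SG = V_S − V_G = 6.47 − 3.99 = 2.48 V; V_SD = V_S − V_D = 6.47 − 3.18 = 3.29 V.
k_p = μ_pC_ox · (W/L) = 2.749 mA/V².
V_ov = V_SG − |V_tp| = 2.48 − 0.614 = 1.87 V.
Since V_SD = 3.29 V ≥ V_ov = 1.87 V, the device is in saturation.
I_D = ½ k_p V_ov² (1 + λ V_SD) = 0.5 × 2.749 × 1.87² × (1 + 0.12 × 3.29) = 6.67 mA.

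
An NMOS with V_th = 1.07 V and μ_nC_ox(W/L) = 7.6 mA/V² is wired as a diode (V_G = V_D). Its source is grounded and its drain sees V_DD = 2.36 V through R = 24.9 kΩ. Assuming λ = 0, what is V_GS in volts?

V_GS = 1.18 V

With gate tied to drain, V_GS = V_DS ≥ V_GS − V_th, so the device is in saturation.
KCL at the drain: ½ k_n (V_GS − V_th)² = (V_DD − V_GS)/R.
Let x = V_GS − 1.07. Then 94.6 x² + x − 1.29 = 0, giving x = 0.112 V (positive root), so V_GS = 1.18 V.
I_D = (V_DD − V_GS)/R = (2.36 − 1.18) / 24.9 = 0.0473 mA.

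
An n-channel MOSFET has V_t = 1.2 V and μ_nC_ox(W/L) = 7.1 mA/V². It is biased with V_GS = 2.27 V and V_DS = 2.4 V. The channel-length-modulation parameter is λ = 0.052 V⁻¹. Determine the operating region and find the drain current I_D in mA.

Saturation; I_D = 4.57 mA

V_ov = V_GS − V_t = 2.27 − 1.2 = 1.07 V.
Since V_DS = 2.4 V ≥ V_ov = 1.07 V, the device is in saturation.
I_D = ½ k_n V_ov² (1 + λ V_DS) = 0.5 × 7.1 × 1.07² × (1 + 0.052 × 2.4) = 4.57 mA.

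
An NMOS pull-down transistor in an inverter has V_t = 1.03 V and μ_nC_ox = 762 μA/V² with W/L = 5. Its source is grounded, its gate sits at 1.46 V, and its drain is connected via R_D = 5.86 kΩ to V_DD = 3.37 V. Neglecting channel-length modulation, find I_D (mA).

V_GS = V_G = 1.46 V, so V_ov = 1.46 − 1.03 = 0.43 V.
k_n = μ_nC_ox · (W/L) = 3.81 mA/V².
Assume saturation: I_D = ½ k_n V_ov² = 0.5 × 3.81 × 0.43² = 0.352 mA, giving V_DS = V_DD − I_D R_D = 3.37 − 0.352 × 5.86 = 1.31 V.
V_DS = 1.31 V ≥ V_ov = 0.43 V, confirming saturation.

I_D = 0.352 mA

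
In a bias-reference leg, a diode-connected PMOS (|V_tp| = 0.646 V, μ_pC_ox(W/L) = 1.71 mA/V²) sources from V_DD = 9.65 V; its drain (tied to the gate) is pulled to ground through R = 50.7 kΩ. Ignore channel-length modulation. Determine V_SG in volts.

With gate tied to drain, V_SG = V_SD ≥ V_SG − |V_tp|, so the device is in saturation.
KCL at the drain: ½ k_p (V_SG − |V_tp|)² = (V_DD − V_SG)/R.
Let x = V_SG − 0.646. Then 43.3 x² + x − 9.004 = 0, giving x = 0.444 V (positive root), so V_SG = 1.09 V.
I_D = (V_DD − V_SG)/R = (9.65 − 1.09) / 50.7 = 0.169 mA.

V_SG = 1.09 V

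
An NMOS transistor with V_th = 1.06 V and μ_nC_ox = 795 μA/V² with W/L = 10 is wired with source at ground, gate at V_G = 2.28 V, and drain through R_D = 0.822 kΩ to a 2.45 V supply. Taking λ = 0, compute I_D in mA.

V_GS = V_G = 2.28 V, so V_ov = 2.28 − 1.06 = 1.22 V.
k_n = μ_nC_ox · (W/L) = 7.95 mA/V².
Assume saturation: I_D = ½ k_n V_ov² = 0.5 × 7.95 × 1.22² = 5.92 mA, giving V_DS = V_DD − I_D R_D = 2.45 − 5.92 × 0.822 = -2.41 V.
But -2.41 V < V_ov = 1.22 V, so the device is actually in triode.
In triode I_D = k_n[V_ov V_DS − ½ V_DS²] and I_D = (V_DD − V_DS)/R_D. Equating: 3.27 V_DS² − 8.973 V_DS + 2.45 = 0, giving V_DS = 0.307 V (the root below V_ov).
I_D = (2.45 − 0.307) / 0.822 = 2.61 mA.

I_D = 2.61 mA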